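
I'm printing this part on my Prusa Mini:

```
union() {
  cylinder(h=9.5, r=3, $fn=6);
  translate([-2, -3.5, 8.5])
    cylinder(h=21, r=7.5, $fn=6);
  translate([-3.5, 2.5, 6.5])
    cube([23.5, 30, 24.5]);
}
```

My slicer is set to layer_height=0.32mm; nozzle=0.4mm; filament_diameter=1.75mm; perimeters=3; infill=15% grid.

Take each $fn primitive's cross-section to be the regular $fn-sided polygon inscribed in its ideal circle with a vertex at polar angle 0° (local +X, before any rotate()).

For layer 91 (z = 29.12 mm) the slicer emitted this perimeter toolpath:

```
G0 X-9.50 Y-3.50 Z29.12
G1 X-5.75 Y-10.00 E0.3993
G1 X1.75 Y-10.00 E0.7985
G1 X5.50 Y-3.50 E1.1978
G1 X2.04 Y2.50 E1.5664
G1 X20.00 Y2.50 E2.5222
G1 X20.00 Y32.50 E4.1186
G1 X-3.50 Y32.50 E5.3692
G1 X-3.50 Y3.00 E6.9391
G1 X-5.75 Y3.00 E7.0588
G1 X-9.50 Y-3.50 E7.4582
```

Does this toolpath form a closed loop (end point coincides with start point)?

Start point (G0): (-9.50, -3.50). End point (last G1): the path returns to the start — closed.

yes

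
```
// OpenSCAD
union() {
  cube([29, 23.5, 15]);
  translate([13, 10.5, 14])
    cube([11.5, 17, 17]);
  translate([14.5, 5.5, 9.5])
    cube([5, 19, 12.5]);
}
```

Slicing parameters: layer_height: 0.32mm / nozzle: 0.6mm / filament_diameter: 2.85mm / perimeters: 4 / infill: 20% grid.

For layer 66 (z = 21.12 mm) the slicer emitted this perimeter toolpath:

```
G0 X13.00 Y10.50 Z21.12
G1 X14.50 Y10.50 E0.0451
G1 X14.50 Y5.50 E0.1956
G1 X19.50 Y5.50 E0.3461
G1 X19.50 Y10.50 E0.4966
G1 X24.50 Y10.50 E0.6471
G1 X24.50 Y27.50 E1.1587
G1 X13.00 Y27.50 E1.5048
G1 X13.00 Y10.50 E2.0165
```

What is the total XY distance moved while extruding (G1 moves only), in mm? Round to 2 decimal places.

Sum the Euclidean lengths of each G1 segment: total = 67.00 mm.

67.00 mm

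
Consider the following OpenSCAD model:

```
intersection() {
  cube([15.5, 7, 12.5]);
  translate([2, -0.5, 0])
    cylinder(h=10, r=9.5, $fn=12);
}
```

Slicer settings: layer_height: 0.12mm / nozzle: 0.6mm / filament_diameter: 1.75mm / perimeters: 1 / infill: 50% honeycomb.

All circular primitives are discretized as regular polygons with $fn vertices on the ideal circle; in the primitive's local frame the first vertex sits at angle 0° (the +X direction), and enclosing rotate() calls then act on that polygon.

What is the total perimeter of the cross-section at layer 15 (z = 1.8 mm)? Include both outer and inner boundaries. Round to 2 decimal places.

At z = 1.8 mm: the 15.5×7 cube contributes its full rectangle (perimeter 45.00 mm); the cylinder at (2, -0.5): section is a regular 12-gon, circumradius r=9.5 (perimeter = 2·12·9.500·sin(180°/12) = 59.01 mm); Taking the intersection: the r=9.5 cylinder at (2, -0.5) partially overlaps the 15.5×7 cube; clipping to the common part keeps 70.23 mm² — boundary = 34.13 mm. Overall, the cross-section is a single solid region. Total boundary length (outer) = 34.13 mm.

34.13 mm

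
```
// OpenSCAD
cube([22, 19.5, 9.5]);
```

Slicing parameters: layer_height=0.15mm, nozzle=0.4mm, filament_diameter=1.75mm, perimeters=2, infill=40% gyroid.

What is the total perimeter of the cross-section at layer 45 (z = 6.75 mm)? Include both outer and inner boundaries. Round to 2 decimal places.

At z = 6.75 mm: the cube (footprint 22×19.5) is included at this height (perimeter 83.00 mm). Overall, the cross-section is a single solid region. Total boundary length (outer) = 83.00 mm.

83.00 mm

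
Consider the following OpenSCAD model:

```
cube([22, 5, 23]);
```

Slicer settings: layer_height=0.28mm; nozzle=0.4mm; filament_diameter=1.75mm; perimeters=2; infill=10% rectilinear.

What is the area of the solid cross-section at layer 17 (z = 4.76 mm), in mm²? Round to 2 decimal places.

At z = 4.76 mm: the cube is present — its section is the full 22×5 rectangle (area 110.00 mm²). Overall, the cross-section is a single solid region. Net area = 110.00 mm².

110.00 mm²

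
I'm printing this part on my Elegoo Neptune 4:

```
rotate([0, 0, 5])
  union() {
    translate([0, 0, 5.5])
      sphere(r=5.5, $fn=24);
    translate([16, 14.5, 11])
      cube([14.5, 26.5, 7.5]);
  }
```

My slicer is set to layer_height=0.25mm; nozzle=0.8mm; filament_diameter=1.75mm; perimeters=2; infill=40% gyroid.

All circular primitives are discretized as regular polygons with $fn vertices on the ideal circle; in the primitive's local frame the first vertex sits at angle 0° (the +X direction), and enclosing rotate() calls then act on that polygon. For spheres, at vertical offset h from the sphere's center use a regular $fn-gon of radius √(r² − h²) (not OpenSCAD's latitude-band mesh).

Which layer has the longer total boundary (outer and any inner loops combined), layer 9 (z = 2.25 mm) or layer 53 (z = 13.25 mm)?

Layer 9 (z = 2.25): the r=5.5 sphere slices to a regular 24-gon of circumradius 4.437 (√(r²−h²) with h=3.25 from center) (perimeter = 2·24·4.437·sin(180°/24) = 27.80 mm); the cube at (16, 14.5) is not intersected at this z (z outside [11, 18.5]); Taking the union: only the r=5.5 sphere is present, so the union is just that shape — boundary = 27.80 mm; (rotated 5° about Z; rotation is an isometry so areas/perimeters/island counts are preserved). So its perimeter = 27.80 mm. Layer 53 (z = 13.25): the sphere is absent (|z−center|=7.750 > r=5.5); the 14.5×26.5 cube at (16, 14.5) contributes its full rectangle (perimeter 82.00 mm); Combining (union): only the 14.5×26.5 cube at (16, 14.5) is present, so the union is just that shape — boundary = 82.00 mm; (rotated 5° about Z; rotation is an isometry so areas/perimeters/island counts are preserved). So its perimeter = 82.00 mm. Layer 53 is larger (82.00 vs 27.80 mm).

layer 53 (z = 13.25 mm)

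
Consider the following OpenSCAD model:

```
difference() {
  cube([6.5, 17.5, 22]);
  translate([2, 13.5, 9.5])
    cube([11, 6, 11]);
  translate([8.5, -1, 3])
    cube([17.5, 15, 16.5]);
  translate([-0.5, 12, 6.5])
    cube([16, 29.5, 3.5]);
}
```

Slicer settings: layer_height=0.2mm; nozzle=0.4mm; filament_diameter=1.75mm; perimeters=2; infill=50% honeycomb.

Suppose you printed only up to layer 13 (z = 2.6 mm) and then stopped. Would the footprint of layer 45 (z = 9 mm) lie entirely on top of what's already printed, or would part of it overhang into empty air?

Compare the two slices. At z = 2.6: the cube is present — its section is the full 6.5×17.5 rectangle (area 113.75 mm²); the cube at (2, 13.5) does not reach this height (z outside [9.5, 20.5]); the cube at (8.5, -1) is not intersected at this z (z outside [3, 19.5]); the cube at (-0.5, 12) is not intersected at this z (z outside [6.5, 10]); After the difference (first − rest): none of the subtracted shapes is present at this height, so the 6.5×17.5 cube is unchanged — area = 113.75 mm². At z = 9: the cube is present — its section is the full 6.5×17.5 rectangle (area 113.75 mm²); the cube at (2, 13.5) is absent (z outside [9.5, 20.5]); the 17.5×15 cube at (8.5, -1) contributes its full rectangle (area 262.50 mm²); the cube at (-0.5, 12) (footprint 16×29.5) is included at this height (area 472.00 mm²); Taking the first minus the rest: starting from the 6.5×17.5 cube (113.75 mm²), the 17.5×15 cube at (8.5, -1) misses the remaining region (no effect); the 16×29.5 cube at (-0.5, 12) partially overlaps it — only the 35.75 mm² overlap (of its 472.00 mm²) is removed, clipping the outline — area = 78.00 mm². Checking containment: the cross-section at z = 9 is a subset of the cross-section at z = 2.6.

entirely on top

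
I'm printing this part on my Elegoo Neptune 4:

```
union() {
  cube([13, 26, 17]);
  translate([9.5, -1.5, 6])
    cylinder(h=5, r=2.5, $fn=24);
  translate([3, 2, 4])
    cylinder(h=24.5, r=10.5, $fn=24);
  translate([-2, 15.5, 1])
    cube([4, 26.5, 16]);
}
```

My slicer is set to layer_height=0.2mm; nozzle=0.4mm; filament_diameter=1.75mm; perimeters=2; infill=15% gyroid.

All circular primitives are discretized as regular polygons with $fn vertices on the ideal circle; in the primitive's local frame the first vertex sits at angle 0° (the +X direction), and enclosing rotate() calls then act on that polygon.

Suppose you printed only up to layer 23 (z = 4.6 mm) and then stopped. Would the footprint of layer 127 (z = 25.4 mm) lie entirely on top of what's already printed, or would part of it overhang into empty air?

entirely on top

Compare the two slices. At z = 4.6: the 13×26 cube contributes its full rectangle (area 338.00 mm²); the cylinder at (9.5, -1.5) is not intersected at this z (z outside [6, 11]); the r=10.5 cylinder at (3, 2) gives a regular 24-gon of circumradius 10.5 (constant along its height) (area = (24/2)·10.500²·sin(360°/24) = 342.42 mm²); the cube at (-2, 15.5) (footprint 4×26.5) is included at this height (area 106.00 mm²); Combining (union): the regions partially overlap — summed areas 786.42 mm² minus the doubly-counted overlap 162.60 mm² gives 623.81 mm² — area = 623.81 mm². At z = 25.4: the cube is absent (z outside [0, 17]); the cylinder at (9.5, -1.5) is not intersected at this z (z outside [6, 11]); the cylinder at (3, 2): section is a regular 24-gon, circumradius r=10.5 (area = (24/2)·10.500²·sin(360°/24) = 342.42 mm²); the cube at (-2, 15.5) is absent (z outside [1, 17]); Combining (union): only the r=10.5 cylinder at (3, 2) is present, so the union is just that shape — area = 342.42 mm². Checking containment: the cross-section at z = 25.4 is a subset of the cross-section at z = 4.6.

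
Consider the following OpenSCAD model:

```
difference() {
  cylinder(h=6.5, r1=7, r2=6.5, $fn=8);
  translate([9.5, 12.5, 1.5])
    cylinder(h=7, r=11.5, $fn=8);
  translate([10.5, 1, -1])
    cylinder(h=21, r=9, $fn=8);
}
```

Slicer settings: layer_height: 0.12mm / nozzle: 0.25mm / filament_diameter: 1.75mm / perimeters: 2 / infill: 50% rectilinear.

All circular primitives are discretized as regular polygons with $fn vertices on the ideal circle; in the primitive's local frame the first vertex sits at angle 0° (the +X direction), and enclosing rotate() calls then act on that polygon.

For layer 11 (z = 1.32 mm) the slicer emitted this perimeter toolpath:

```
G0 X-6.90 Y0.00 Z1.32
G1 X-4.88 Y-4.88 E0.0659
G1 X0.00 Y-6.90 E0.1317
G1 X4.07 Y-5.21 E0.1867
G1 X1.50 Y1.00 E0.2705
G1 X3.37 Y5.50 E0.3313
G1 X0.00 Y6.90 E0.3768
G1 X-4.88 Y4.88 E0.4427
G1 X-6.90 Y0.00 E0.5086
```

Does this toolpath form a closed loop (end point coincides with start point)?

Start point (G0): (-6.90, 0.00). End point (last G1): the path returns to the start — closed.

yes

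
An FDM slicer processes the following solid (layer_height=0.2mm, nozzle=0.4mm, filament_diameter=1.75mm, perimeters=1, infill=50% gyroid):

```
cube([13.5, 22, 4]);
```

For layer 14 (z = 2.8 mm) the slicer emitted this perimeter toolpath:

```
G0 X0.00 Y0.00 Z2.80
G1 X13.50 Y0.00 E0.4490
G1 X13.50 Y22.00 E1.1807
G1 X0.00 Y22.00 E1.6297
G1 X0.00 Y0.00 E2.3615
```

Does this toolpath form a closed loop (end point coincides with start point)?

Start point (G0): (0.00, 0.00). End point (last G1): the path returns to the start — closed.

yes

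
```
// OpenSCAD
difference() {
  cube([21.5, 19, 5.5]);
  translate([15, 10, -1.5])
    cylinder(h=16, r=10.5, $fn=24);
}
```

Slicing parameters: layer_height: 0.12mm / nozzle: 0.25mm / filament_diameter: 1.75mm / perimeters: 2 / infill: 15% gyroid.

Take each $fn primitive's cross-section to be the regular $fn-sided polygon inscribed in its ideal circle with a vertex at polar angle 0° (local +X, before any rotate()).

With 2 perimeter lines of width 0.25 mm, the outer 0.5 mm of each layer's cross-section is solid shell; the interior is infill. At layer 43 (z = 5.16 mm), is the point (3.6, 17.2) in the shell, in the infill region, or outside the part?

infill

At z = 5.16 mm: the 21.5×19 cube contributes its full rectangle; the r=10.5 cylinder at (15, 10) gives a regular 24-gon of circumradius 10.5 (constant along its height); Subtracting the remaining from the first: starting from the 21.5×19 cube, the r=10.5 cylinder at (15, 10) partially overlaps it — only the 285.44 mm² overlap (of its 342.42 mm²) is removed, clipping the outline — 3 connected regions. Overall, the cross-section has 3 separate islands. The nearest boundary edge runs (0.00, 19.00)→(9.63, 19.00); distance from the point to it = 1.80 mm. (Shell/infill is judged within the island containing the point — the largest one.) The point is inside the cross-section and 1.80 mm from the nearest boundary — more than the 0.5 mm shell width (2 × 0.25), so it's in the infill interior.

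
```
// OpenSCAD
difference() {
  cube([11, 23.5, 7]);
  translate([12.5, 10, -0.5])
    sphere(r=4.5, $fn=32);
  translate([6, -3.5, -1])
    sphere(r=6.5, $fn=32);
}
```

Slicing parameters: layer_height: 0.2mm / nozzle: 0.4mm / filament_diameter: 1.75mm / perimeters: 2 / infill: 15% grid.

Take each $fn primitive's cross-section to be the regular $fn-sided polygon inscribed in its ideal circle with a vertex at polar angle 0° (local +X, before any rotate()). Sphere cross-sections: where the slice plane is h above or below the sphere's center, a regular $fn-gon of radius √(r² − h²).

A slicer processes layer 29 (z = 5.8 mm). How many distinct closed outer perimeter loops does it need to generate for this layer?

1

At z = 5.8 mm: the 11×23.5 cube contributes its full rectangle; the sphere at (12.5, 10) is not intersected at this z (|z−center|=6.300 > r=4.5); the sphere at (6, -3.5) is absent (|z−center|=6.800 > r=6.5); Subtracting the remaining from the first: none of the subtracted shapes is present at this height, so the 11×23.5 cube is unchanged — 1 connected region. The result has 1 disconnected region.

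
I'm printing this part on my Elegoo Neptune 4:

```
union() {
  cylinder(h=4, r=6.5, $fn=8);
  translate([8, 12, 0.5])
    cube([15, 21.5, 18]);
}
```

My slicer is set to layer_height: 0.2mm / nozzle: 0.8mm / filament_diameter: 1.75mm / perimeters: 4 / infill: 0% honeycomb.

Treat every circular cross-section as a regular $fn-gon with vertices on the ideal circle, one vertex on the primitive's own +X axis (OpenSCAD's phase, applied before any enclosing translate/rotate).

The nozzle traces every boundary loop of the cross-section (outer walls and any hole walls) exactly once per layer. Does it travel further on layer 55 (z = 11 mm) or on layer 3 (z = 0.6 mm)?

Layer 55 (z = 11): the cylinder is absent (z outside [0, 4]); the cube at (8, 12) is present — its section is the full 15×21.5 rectangle (perimeter 73.00 mm); Merging all regions: only the 15×21.5 cube at (8, 12) is present, so the union is just that shape — boundary = 73.00 mm. So its perimeter = 73.00 mm. Layer 3 (z = 0.6): the cylinder: section is a regular 8-gon, circumradius r=6.5 (perimeter = 2·8·6.500·sin(180°/8) = 39.80 mm); the cube at (8, 12) (footprint 15×21.5) is included at this height (perimeter 73.00 mm); Combining (union): the 2 present regions are separate (no shared area or edge), so areas and boundary lengths simply add and each stays a separate island — boundary = 112.80 mm. So its perimeter = 112.80 mm. Layer 3 is larger (112.80 vs 73.00 mm).

layer 3 (z = 0.6 mm)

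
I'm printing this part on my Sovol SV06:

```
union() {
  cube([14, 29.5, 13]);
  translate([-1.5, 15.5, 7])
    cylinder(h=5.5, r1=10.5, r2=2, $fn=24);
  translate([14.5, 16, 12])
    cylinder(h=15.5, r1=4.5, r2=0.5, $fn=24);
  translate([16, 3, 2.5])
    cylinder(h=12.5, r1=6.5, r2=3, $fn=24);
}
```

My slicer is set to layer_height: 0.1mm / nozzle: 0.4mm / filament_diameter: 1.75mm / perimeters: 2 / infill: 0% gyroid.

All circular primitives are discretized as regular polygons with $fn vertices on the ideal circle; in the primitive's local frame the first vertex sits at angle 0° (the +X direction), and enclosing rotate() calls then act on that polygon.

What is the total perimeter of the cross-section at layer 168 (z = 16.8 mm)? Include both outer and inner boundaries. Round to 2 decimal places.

At z = 16.8 mm: the cube is absent (z outside [0, 13]); the cone at (-1.5, 15.5) is not intersected at this z (z outside [7, 12.5]); the cone at (14.5, 16) (r1=4.5→r2=0.5) has section circumradius 3.261 here — a regular 24-gon (perimeter = 2·24·3.261·sin(180°/24) = 20.43 mm); the cone at (16, 3) is not intersected at this z (z outside [2.5, 15]); Combining (union): only the cone at (14.5, 16) is present, so the union is just that shape — boundary = 20.43 mm. Overall, the cross-section is a single solid region. Total boundary length (outer) = 20.43 mm.

20.43 mm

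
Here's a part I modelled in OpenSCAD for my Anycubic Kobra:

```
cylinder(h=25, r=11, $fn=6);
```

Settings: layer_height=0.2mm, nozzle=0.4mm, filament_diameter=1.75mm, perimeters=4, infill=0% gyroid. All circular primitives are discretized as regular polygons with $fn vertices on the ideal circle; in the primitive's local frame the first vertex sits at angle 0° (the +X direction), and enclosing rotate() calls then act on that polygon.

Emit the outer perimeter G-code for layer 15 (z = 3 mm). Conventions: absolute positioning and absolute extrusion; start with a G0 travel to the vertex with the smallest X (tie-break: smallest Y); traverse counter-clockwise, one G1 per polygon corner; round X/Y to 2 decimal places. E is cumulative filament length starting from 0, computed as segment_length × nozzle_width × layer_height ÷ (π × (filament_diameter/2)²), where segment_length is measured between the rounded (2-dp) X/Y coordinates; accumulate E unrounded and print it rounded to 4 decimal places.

At z = 3 mm: the r=11 cylinder contributes a regular 6-gon of circumradius 11. The outline is a single polygon with 6 vertices. Extrusion per mm of travel: 0.4 × 0.2 / (π × 0.875²) = 0.033260. Accumulating E over each segment gives final E = 2.1956.

G0 X-11.00 Y0.00 Z3.00
G1 X-5.50 Y-9.53 E0.3660
G1 X5.50 Y-9.53 E0.7318
G1 X11.00 Y0.00 E1.0978
G1 X5.50 Y9.53 E1.4638
G1 X-5.50 Y9.53 E1.8296
G1 X-11.00 Y0.00 E2.1956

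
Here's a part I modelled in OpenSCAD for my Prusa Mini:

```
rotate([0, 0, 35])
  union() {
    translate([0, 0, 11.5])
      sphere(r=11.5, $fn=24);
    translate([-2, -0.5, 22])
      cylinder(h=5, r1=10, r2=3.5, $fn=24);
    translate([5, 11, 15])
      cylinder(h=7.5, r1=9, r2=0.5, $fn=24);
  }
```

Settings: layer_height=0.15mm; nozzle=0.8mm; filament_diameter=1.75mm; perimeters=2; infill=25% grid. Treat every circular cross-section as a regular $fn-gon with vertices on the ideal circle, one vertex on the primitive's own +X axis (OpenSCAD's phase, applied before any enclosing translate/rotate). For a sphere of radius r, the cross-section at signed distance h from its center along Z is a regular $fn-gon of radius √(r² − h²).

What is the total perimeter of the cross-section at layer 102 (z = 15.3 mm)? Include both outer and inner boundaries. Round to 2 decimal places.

At z = 15.3 mm: the r=11.5 sphere contributes a regular 24-gon of circumradius √(11.5²−3.8²) = 10.854 (perimeter = 2·24·10.854·sin(180°/24) = 68.00 mm); the cone at (-2, -0.5) is not intersected at this z (z outside [22, 27]); the cone at (5, 11) (r1=9→r2=0.5) has section circumradius 8.660 here — a regular 24-gon (perimeter = 2·24·8.660·sin(180°/24) = 54.26 mm); Merging all regions: the regions partially overlap (shared area 76.57 mm²), so the edge portions inside another operand are dropped and the merged outline is re-measured after clipping — boundary = 87.67 mm; (rotated 35° about Z; rotation is an isometry so areas/perimeters/island counts are preserved). Overall, the cross-section is a single solid region. Total boundary length (outer) = 87.67 mm.

87.67 mm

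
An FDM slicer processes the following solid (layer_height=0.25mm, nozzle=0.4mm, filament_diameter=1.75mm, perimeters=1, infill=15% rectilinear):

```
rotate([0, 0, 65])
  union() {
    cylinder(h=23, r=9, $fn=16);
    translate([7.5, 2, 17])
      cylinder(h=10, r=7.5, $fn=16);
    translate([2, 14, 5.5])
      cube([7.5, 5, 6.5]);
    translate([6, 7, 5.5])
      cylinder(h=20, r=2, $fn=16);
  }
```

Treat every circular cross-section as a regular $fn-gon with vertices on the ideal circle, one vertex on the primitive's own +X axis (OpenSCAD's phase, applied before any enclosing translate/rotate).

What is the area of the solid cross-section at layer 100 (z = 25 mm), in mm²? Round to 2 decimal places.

172.21 mm²

At z = 25 mm: the cylinder does not reach this height (z outside [0, 23]); the r=7.5 cylinder at (7.5, 2) contributes a regular 16-gon of circumradius 7.5 (area = (16/2)·7.500²·sin(360°/16) = 172.21 mm²); the cube at (2, 14) is absent (z outside [5.5, 12]); the cylinder at (6, 7): section is a regular 16-gon, circumradius r=2 (area = (16/2)·2.000²·sin(360°/16) = 12.25 mm²); Merging all regions: the r=2 cylinder at (6, 7) lies entirely inside the r=7.5 cylinder at (7.5, 2), so the union is just the r=7.5 cylinder at (7.5, 2) — area = 172.21 mm²; (whole slice rotated 65° about Z — lengths, areas and connectivity unchanged). Overall, the cross-section is a single solid region. Net area = 172.21 mm².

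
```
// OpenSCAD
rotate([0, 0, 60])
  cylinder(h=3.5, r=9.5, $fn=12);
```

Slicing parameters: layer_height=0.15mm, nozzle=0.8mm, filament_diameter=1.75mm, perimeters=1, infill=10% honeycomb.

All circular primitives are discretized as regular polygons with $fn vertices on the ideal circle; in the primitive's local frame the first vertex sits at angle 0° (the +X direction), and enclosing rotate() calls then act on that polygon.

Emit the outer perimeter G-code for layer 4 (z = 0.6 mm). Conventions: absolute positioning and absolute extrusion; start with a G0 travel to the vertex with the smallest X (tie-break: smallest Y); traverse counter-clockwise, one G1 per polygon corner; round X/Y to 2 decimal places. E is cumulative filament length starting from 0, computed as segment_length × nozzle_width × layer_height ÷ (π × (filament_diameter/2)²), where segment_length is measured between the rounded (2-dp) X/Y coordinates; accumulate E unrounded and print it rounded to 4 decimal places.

At z = 0.6 mm: the r=9.5 cylinder gives a regular 12-gon of circumradius 9.5 (constant along its height); (whole slice rotated 60° about Z — lengths, areas and connectivity unchanged). The outline is a single polygon with 12 vertices. Extrusion per mm of travel: 0.8 × 0.15 / (π × 0.875²) = 0.049890. Accumulating E over each segment gives final E = 2.9446.

G0 X-9.50 Y0.00 Z0.60
G1 X-8.23 Y-4.75 E0.2453
G1 X-4.75 Y-8.23 E0.4908
G1 X0.00 Y-9.50 E0.7361
G1 X4.75 Y-8.23 E0.9814
G1 X8.23 Y-4.75 E1.2270
G1 X9.50 Y0.00 E1.4723
G1 X8.23 Y4.75 E1.7176
G1 X4.75 Y8.23 E1.9631
G1 X0.00 Y9.50 E2.2084
G1 X-4.75 Y8.23 E2.4537
G1 X-8.23 Y4.75 E2.6992
G1 X-9.50 Y0.00 E2.9446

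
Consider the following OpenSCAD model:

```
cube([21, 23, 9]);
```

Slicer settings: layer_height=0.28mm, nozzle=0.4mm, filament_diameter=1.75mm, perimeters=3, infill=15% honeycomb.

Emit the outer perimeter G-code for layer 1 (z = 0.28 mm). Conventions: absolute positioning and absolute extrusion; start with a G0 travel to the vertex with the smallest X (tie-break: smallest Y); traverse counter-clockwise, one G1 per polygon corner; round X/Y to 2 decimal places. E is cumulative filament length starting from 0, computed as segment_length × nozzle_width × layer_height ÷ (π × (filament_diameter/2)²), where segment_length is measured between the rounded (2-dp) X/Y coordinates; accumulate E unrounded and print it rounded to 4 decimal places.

At z = 0.28 mm: the cube (footprint 21×23) is included at this height. The outline is a single polygon with 4 vertices. Extrusion per mm of travel: 0.4 × 0.28 / (π × 0.875²) = 0.046564. Accumulating E over each segment gives final E = 4.0976.

G0 X0.00 Y0.00 Z0.28
G1 X21.00 Y0.00 E0.9778
G1 X21.00 Y23.00 E2.0488
G1 X0.00 Y23.00 E3.0267
G1 X0.00 Y0.00 E4.0976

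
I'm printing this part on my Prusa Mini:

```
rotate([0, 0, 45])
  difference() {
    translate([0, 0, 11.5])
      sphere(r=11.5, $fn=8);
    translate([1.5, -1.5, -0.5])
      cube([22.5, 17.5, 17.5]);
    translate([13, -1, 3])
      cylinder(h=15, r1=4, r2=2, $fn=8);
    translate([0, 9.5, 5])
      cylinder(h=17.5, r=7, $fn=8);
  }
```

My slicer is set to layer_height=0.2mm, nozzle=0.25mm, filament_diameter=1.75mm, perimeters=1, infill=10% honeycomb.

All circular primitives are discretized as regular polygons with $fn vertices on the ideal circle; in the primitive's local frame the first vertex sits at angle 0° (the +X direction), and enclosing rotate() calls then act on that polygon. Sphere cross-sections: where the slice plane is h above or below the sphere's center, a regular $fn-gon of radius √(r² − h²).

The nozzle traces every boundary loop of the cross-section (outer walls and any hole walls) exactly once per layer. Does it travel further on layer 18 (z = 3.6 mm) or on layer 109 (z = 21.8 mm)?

Layer 18 (z = 3.6): the r=11.5 sphere slices to a regular 8-gon of circumradius 8.357 (√(r²−h²) with h=7.9 from center) (perimeter = 2·8·8.357·sin(180°/8) = 51.17 mm); the cube at (1.5, -1.5) (footprint 22.5×17.5) is included at this height (perimeter 80.00 mm); the cone at (13, -1): at t=0.040 of its height the radius interpolates to r₁+(r₂−r₁)t = 3.920, giving a regular 8-gon of that circumradius (perimeter = 2·8·3.920·sin(180°/8) = 24.00 mm); the cylinder at (0, 9.5) does not reach this height (z outside [5, 22.5]); Taking the first minus the rest: starting from the r=11.5 sphere, the 22.5×17.5 cube at (1.5, -1.5) partially overlaps it — only the 47.13 mm² overlap (of its 393.75 mm²) is removed, clipping the outline; the cone at (13, -1) misses the remaining region (no effect) — boundary = 53.85 mm; (rotated 45° about Z; rotation is an isometry so areas/perimeters/island counts are preserved). So its perimeter = 53.85 mm. Layer 109 (z = 21.8): the r=11.5 sphere slices to a regular 8-gon of circumradius 5.115 (√(r²−h²) with h=10.3 from center) (perimeter = 2·8·5.115·sin(180°/8) = 31.32 mm); the cube at (1.5, -1.5) is absent (z outside [-0.5, 17]); the cone at (13, -1) is absent (z outside [3, 18]); the r=7 cylinder at (0, 9.5) gives a regular 8-gon of circumradius 7 (constant along its height) (perimeter = 2·8·7.000·sin(180°/8) = 42.86 mm); Subtracting the remaining from the first: starting from the r=11.5 sphere, the r=7 cylinder at (0, 9.5) partially overlaps it — only the 8.25 mm² overlap (of its 138.59 mm²) is removed, clipping the outline — boundary = 31.32 mm; (whole slice rotated 45° about Z — lengths, areas and connectivity unchanged). So its perimeter = 31.32 mm. Layer 18 is larger (53.85 vs 31.32 mm).

layer 18 (z = 3.6 mm)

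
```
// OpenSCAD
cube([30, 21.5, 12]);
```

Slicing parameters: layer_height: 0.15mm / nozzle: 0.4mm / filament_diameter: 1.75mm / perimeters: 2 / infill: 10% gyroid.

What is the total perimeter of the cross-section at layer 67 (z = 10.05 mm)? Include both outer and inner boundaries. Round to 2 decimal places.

At z = 10.05 mm: the cube is present — its section is the full 30×21.5 rectangle (perimeter 103.00 mm). Overall, the cross-section is a single solid region. Total boundary length (outer) = 103.00 mm.

103.00 mm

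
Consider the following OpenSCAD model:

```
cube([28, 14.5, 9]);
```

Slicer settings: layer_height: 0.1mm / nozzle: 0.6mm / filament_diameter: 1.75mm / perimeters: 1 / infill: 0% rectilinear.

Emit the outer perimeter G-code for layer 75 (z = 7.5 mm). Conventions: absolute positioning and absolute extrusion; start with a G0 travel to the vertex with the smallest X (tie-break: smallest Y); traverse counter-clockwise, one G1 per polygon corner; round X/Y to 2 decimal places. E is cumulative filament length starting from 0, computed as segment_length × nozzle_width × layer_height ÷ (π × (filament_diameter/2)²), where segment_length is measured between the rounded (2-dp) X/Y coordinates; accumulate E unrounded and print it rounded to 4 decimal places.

G0 X0.00 Y0.00 Z7.50
G1 X28.00 Y0.00 E0.6985
G1 X28.00 Y14.50 E1.0602
G1 X0.00 Y14.50 E1.7586
G1 X0.00 Y0.00 E2.1203

At z = 7.5 mm: the cube is present — its section is the full 28×14.5 rectangle. The outline is a single polygon with 4 vertices. Extrusion per mm of travel: 0.6 × 0.1 / (π × 0.875²) = 0.024945. Accumulating E over each segment gives final E = 2.1203.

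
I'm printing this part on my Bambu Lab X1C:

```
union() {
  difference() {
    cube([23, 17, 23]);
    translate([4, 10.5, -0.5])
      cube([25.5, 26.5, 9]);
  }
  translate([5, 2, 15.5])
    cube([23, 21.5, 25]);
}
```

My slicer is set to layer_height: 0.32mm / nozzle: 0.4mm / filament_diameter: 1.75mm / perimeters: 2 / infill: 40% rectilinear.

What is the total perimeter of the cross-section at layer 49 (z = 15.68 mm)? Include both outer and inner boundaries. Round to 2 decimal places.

103.00 mm

At z = 15.68 mm: the cube is present — its section is the full 23×17 rectangle (perimeter 80.00 mm); the cube at (4, 10.5) does not reach this height (z outside [-0.5, 8.5]); Taking the first minus the rest: none of the subtracted shapes is present at this height, so the 23×17 cube is unchanged — boundary = 80.00 mm; the 23×21.5 cube at (5, 2) contributes its full rectangle (perimeter 89.00 mm); Merging all regions: the regions partially overlap (shared area 270.00 mm²), so the edge portions inside another operand are dropped and the merged outline is re-measured after clipping — boundary = 103.00 mm. Overall, the cross-section is a single solid region. Total boundary length (outer) = 103.00 mm.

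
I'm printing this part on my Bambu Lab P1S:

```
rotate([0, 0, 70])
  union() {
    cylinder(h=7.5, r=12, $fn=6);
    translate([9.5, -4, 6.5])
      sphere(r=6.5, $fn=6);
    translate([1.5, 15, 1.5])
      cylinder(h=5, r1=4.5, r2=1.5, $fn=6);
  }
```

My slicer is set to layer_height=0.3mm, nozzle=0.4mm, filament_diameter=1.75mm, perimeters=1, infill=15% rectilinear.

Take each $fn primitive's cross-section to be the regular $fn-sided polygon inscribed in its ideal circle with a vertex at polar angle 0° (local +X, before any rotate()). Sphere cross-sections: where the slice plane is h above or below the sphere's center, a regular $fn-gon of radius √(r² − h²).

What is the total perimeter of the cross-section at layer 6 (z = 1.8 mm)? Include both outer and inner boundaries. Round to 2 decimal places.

102.22 mm

At z = 1.8 mm: the r=12 cylinder gives a regular 6-gon of circumradius 12 (constant along its height) (perimeter = 2·6·12.000·sin(180°/6) = 72.00 mm); the r=6.5 sphere at (9.5, -4) contributes a regular 6-gon of circumradius √(6.5²−4.7²) = 4.490 (perimeter = 2·6·4.490·sin(180°/6) = 26.94 mm); the cone at (1.5, 15) contributes a regular 6-gon of circumradius 4.320 (interpolated between r1=4.5 and r2=1.5 at t=0.060) (perimeter = 2·6·4.320·sin(180°/6) = 25.92 mm); Combining (union): the regions partially overlap (shared area 27.66 mm²), so the edge portions inside another operand are dropped and the merged outline is re-measured after clipping — boundary = 102.22 mm; (rotated 70° about Z; rotation is an isometry so areas/perimeters/island counts are preserved). Overall, the cross-section has 2 separate islands. Total boundary length (outer) = 102.22 mm.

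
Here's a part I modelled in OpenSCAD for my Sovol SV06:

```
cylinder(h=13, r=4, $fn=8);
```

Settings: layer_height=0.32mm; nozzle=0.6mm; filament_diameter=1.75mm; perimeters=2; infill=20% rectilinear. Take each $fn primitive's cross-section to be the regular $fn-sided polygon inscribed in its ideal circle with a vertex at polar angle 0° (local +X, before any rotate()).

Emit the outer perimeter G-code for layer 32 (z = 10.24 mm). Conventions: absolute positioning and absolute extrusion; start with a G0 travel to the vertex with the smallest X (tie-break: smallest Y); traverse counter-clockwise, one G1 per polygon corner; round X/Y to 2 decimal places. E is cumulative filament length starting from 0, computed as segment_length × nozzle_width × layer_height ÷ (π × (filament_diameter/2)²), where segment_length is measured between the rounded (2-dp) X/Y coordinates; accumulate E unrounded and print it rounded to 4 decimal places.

At z = 10.24 mm: the r=4 cylinder gives a regular 8-gon of circumradius 4 (constant along its height). The outline is a single polygon with 8 vertices. Extrusion per mm of travel: 0.6 × 0.32 / (π × 0.875²) = 0.079824. Accumulating E over each segment gives final E = 1.9556.

G0 X-4.00 Y0.00 Z10.24
G1 X-2.83 Y-2.83 E0.2444
G1 X0.00 Y-4.00 E0.4889
G1 X2.83 Y-2.83 E0.7333
G1 X4.00 Y0.00 E0.9778
G1 X2.83 Y2.83 E1.2222
G1 X0.00 Y4.00 E1.4667
G1 X-2.83 Y2.83 E1.7111
G1 X-4.00 Y0.00 E1.9556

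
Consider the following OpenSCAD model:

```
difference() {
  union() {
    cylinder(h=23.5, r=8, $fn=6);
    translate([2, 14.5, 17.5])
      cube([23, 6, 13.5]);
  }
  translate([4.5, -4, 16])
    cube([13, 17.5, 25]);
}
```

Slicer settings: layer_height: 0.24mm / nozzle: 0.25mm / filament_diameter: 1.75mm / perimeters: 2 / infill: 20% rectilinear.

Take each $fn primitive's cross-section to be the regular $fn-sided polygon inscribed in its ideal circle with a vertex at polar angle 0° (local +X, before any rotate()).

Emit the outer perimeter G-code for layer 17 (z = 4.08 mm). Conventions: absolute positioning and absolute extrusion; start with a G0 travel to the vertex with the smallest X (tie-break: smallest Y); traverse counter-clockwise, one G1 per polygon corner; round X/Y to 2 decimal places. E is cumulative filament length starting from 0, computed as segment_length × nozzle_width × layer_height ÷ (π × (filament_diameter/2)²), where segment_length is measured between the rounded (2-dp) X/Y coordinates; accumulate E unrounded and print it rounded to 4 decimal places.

At z = 4.08 mm: the r=8 cylinder gives a regular 6-gon of circumradius 8 (constant along its height); the cube at (2, 14.5) does not reach this height (z outside [17.5, 31]); Combining (union): only the r=8 cylinder is present, so the union is just that shape — 1 connected region; the cube at (4.5, -4) does not reach this height (z outside [16, 41]); Subtracting the remaining from the first: none of the subtracted shapes is present at this height, so that combined region is unchanged — 1 connected region. The outline is a single polygon with 6 vertices. Extrusion per mm of travel: 0.25 × 0.24 / (π × 0.875²) = 0.024945. Accumulating E over each segment gives final E = 1.1975.

G0 X-8.00 Y0.00 Z4.08
G1 X-4.00 Y-6.93 E0.1996
G1 X4.00 Y-6.93 E0.3992
G1 X8.00 Y0.00 E0.5988
G1 X4.00 Y6.93 E0.7984
G1 X-4.00 Y6.93 E0.9979
G1 X-8.00 Y0.00 E1.1975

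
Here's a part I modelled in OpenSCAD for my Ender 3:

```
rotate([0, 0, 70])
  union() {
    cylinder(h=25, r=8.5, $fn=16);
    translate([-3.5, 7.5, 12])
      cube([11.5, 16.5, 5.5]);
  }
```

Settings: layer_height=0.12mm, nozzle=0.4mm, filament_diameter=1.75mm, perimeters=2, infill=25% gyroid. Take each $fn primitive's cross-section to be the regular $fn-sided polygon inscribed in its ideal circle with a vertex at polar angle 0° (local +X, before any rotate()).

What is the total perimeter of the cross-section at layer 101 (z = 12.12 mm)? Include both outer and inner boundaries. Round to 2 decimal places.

94.03 mm

At z = 12.12 mm: the r=8.5 cylinder contributes a regular 16-gon of circumradius 8.5 (perimeter = 2·16·8.500·sin(180°/16) = 53.06 mm); the cube at (-3.5, 7.5) is present — its section is the full 11.5×16.5 rectangle (perimeter 56.00 mm); Taking the union: the regions partially overlap (shared area 4.56 mm²), so the edge portions inside another operand are dropped and the merged outline is re-measured after clipping — boundary = 94.03 mm; (whole slice rotated 70° about Z — lengths, areas and connectivity unchanged). Overall, the cross-section is a single solid region. Total boundary length (outer) = 94.03 mm.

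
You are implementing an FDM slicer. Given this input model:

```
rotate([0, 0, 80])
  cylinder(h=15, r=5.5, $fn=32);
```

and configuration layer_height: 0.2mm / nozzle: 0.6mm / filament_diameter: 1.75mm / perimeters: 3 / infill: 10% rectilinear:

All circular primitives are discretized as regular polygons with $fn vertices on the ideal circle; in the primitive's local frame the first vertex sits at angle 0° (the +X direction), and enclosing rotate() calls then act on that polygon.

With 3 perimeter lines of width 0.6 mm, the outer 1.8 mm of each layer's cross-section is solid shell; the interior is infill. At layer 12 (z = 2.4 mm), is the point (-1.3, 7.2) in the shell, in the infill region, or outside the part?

At z = 2.4 mm: the cylinder: section is a regular 32-gon, circumradius r=5.5; (whole slice rotated 80° about Z — lengths, areas and connectivity unchanged). Overall, the cross-section is a single solid region. Undo the 80° rotation: the query point maps to (6.865, 2.531) in the un-rotated model frame. The nearest boundary edge runs (5.39, 1.07)→(5.08, 2.10); distance from the point to it = 1.83 mm. The point is not inside any of the regions above, so it lies outside the cross-section (1.83 mm from the nearest boundary).

outside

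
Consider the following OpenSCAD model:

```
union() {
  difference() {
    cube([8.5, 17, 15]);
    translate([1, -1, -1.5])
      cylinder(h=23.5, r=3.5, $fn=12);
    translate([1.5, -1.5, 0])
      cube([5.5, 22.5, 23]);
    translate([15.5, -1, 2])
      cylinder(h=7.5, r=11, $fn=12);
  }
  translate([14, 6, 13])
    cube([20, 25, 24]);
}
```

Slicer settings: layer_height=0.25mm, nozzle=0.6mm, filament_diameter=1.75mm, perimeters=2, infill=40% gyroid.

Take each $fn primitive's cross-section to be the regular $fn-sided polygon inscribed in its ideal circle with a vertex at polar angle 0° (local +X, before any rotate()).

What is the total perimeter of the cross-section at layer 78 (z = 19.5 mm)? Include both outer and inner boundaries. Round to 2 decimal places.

90.00 mm

At z = 19.5 mm: the cube is not intersected at this z (z outside [0, 15]); the cylinder at (1, -1): section is a regular 12-gon, circumradius r=3.5 (perimeter = 2·12·3.500·sin(180°/12) = 21.74 mm); the cube at (1.5, -1.5) (footprint 5.5×22.5) is included at this height (perimeter 56.00 mm); the cylinder at (15.5, -1) does not reach this height (z outside [2, 9.5]); Subtracting the remaining from the first: the first operand is absent here, so nothing remains; the cube at (14, 6) is present — its section is the full 20×25 rectangle (perimeter 90.00 mm); Combining (union): only the 20×25 cube at (14, 6) is present, so the union is just that shape — boundary = 90.00 mm. Overall, the cross-section is a single solid region. Total boundary length (outer) = 90.00 mm.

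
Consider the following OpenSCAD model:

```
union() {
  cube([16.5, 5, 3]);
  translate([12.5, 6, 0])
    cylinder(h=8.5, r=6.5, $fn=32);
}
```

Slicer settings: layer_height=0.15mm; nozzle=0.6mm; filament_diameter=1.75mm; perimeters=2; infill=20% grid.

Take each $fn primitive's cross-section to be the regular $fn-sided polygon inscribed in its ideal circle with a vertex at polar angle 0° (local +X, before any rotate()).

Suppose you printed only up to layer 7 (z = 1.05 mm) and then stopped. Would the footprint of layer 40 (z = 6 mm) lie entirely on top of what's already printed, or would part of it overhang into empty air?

entirely on top

Compare the two slices. At z = 1.05: the 16.5×5 cube contributes its full rectangle (area 82.50 mm²); the cylinder at (12.5, 6): section is a regular 32-gon, circumradius r=6.5 (area = (32/2)·6.500²·sin(360°/32) = 131.88 mm²); Merging all regions: the regions partially overlap — summed areas 214.38 mm² minus the doubly-counted overlap 45.11 mm² gives 169.27 mm² — area = 169.27 mm². At z = 6: the cube does not reach this height (z outside [0, 3]); the r=6.5 cylinder at (12.5, 6) gives a regular 32-gon of circumradius 6.5 (constant along its height) (area = (32/2)·6.500²·sin(360°/32) = 131.88 mm²); Combining (union): only the r=6.5 cylinder at (12.5, 6) is present, so the union is just that shape — area = 131.88 mm². Checking containment: the cross-section at z = 6 is a subset of the cross-section at z = 1.05.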